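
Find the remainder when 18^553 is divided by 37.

32

Square-and-reduce mod 37: 18^1≡18, 18^2≡28, 18^4≡7, 18^8≡12, 18^16≡33, 18^32≡16, 18^64≡34, 18^128≡9, 18^256≡7, 18^512≡12.
553 = 1 + 8 + 32 + 512, so 18^553 ≡ 18·12·16·12 ≡ 32 (mod 37).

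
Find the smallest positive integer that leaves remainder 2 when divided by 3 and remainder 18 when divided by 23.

x ≡ 2 (mod 3) gives x ∈ {2, 5, 8, 11, 14, 17, 20, 23, …}.
The first of these with x mod 23 = 18 is 41.

41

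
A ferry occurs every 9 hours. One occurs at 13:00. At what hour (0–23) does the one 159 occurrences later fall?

159·9 = 1431.
Dividing 1431 by 24 gives quotient 59 and remainder 15.
(13 + 15) mod 24 = 4.

4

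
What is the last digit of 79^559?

The units digit of 79^n cycles with period 2: 9, 1, …
559 mod 2 = 1, so the last digit matches 9^1 = 9.

9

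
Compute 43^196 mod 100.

Successive squares of 43 mod 100: 43^1≡43, 43^2≡49, 43^4≡1, 43^8≡1, 43^16≡1, 43^32≡1, 43^64≡1, 43^128≡1.
196 = 4 + 64 + 128, so 43^196 ≡ 1·1·1 ≡ 1 (mod 100).

1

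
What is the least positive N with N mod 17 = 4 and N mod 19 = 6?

310

x ≡ 4 (mod 17) gives x ∈ {4, 21, 38, 55, 72, 89, 106, 123, …}.
The first of these with x mod 19 = 6 is 310.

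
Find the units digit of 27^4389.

7

Powers of 7 mod 10 repeat with period 4: 7, 9, 3, 1.
4389 mod 4 = 1, so the last digit matches 7^1 = 7.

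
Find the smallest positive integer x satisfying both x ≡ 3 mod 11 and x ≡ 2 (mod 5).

Since 5·9 ≡ 1 (mod 11), take x = 2 + 5·((3−2)·9 mod 11) = 2 + 5·9 = 47.
Check: 47 mod 11 = 3, 47 mod 5 = 2.

47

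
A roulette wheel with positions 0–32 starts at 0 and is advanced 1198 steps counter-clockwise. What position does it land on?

1198 − 36·33 = 10, so 1198 ≡ 10 (mod 33).
(0 − 10) mod 33 = 23.

23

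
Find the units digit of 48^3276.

6

The units digit of 48^n cycles with period 4: 8, 4, 2, 6, …
3276 mod 4 = 0, so the last digit matches 8^4 = 6.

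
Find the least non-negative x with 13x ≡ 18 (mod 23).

13⁻¹ ≡ 16 (mod 23) because 13·16 = 208 = 9·23 + 1.
So x ≡ 16·18 = 288 ≡ 12 (mod 23).

12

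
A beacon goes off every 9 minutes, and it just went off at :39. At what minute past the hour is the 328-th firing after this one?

51

328·9 = 2952.
2952 = 49·60 + 12, so 2952 mod 60 = 12.
(39 + 12) mod 60 = 51.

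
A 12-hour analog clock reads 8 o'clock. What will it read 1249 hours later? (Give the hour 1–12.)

Dividing 1249 by 12 gives quotient 104 and remainder 1.
8 + 1 → 9 on a 12-hour dial.

9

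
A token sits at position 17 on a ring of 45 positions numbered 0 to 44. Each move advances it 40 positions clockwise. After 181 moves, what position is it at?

181·40 = 7240.
Dividing 7240 by 45 gives quotient 160 and remainder 40.
(17 + 40) mod 45 = 12.

12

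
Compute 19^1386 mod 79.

Successive squares of 19 mod 79: 19^1≡19, 19^2≡45, 19^4≡50, 19^8≡51, 19^16≡73, 19^32≡36, 19^64≡32, 19^128≡76, 19^256≡9, 19^512≡2, 19^1024≡4.
Since 1386 = 2 + 8 + 32 + 64 + 256 + 1024 in binary, 19^1386 ≡ 45·51·36·32·9·4 ≡ 67 (mod 79).

67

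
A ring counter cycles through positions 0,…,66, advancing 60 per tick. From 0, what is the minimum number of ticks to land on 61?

20

The inverse of 60 mod 67 is 19 (since 60·19 = 1140 ≡ 1).
So x ≡ 19·61 = 1159 ≡ 20 (mod 67).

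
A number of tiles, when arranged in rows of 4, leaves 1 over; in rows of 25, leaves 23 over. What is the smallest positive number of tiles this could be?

x ≡ 1 (mod 4) gives x ∈ {1, 5, 9, 13, 17, 21, 25, 29, …}.
The first of these with x mod 25 = 23 is 73.

73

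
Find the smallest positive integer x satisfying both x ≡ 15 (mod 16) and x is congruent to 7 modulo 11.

Since 11·3 ≡ 1 (mod 16), take x = 7 + 11·((15−7)·3 mod 16) = 7 + 11·8 = 95.
Check: 95 mod 16 = 15, 95 mod 11 = 7.

95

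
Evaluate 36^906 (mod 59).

7

By repeated squaring mod 59: 36^1≡36, 36^2≡57, 36^4≡4, 36^8≡16, 36^16≡20, 36^32≡46, 36^64≡51, 36^128≡5, 36^256≡25, 36^512≡35.
Since 906 = 2 + 8 + 128 + 256 + 512 in binary, 36^906 ≡ 57·16·5·25·35 ≡ 7 (mod 59).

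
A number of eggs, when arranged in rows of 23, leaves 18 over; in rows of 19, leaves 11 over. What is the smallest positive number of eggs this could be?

Since 19·17 ≡ 1 (mod 23), take x = 11 + 19·((18−11)·17 mod 23) = 11 + 19·4 = 87.
Check: 87 mod 23 = 18, 87 mod 19 = 11.

87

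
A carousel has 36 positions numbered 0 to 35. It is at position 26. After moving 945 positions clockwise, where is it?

35

Dividing 945 by 36 gives quotient 26 and remainder 9.
(26 + 9) mod 36 = 35.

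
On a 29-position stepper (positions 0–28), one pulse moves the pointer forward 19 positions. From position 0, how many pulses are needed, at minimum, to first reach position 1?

26

19·26 = 494 = 17·29 + 1, so 19⁻¹ ≡ 26 (mod 29).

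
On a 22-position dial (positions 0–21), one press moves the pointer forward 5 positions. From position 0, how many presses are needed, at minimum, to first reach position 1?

22 = 4·5 + 2
5 = 2·2 + 1
2 = 2·1 + 0
Back-substituting gives 5·9 ≡ 1 (mod 22).

9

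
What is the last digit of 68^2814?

4

The units digit of 68^n cycles with period 4: 8, 4, 2, 6, …
2814 mod 4 = 2, so the last digit matches 8^2 = 4.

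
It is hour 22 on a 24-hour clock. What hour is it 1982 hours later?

Dividing 1982 by 24 gives quotient 82 and remainder 14.
(22 + 14) mod 24 = 12.

12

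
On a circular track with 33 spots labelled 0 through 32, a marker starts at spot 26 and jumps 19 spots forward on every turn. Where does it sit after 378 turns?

14

378·19 = 7182.
7182 mod 33 = 21 (since 217·33 = 7161).
(26 + 21) mod 33 = 14.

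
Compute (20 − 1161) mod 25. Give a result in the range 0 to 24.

1161 = 46·25 + 11, so 1161 mod 25 = 11.
(20 − 11) mod 25 = 9.

9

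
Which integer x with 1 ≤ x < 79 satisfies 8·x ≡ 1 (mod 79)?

10

79 = 9·8 + 7
8 = 1·7 + 1
7 = 7·1 + 0
Back-substituting gives 8·10 ≡ 1 (mod 79).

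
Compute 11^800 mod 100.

Successive squares of 11 mod 100: 11^1≡11, 11^2≡21, 11^4≡41, 11^8≡81, 11^16≡61, 11^32≡21, 11^64≡41, 11^128≡81, 11^256≡61, 11^512≡21.
800 = 32 + 256 + 512, so 11^800 ≡ 21·61·21 ≡ 1 (mod 100).

1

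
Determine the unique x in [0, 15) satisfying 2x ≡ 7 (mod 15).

2⁻¹ ≡ 8 (mod 15) because 2·8 = 16 = 1·15 + 1.
So x ≡ 8·7 = 56 ≡ 11 (mod 15).
Check: 2·11 = 22 = 1·15 + 7.

11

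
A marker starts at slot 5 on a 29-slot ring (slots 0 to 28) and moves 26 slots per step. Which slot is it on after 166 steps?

0

166·26 = 4316.
Dividing 4316 by 29 gives quotient 148 and remainder 24.
(5 + 24) mod 29 = 0.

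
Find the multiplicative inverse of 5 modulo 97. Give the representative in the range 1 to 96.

97 = 19·5 + 2
5 = 2·2 + 1
2 = 2·1 + 0
Back-substituting gives 5·39 ≡ 1 (mod 97).

39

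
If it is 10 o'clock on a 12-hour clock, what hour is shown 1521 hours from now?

7

1521 mod 12 = 9 (since 126·12 = 1512).
10 + 9 → 7 on a 12-hour dial.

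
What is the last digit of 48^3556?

Powers of 8 mod 10 repeat with period 4: 8, 4, 2, 6.
3556 leaves remainder 0 on division by 4, so 48^3556 ends in 6.

6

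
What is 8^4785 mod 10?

8

Last digits of 8^n: 8, 4, 2, 6 (period 4).
4785 leaves remainder 1 on division by 4, so 8^4785 ends in 8.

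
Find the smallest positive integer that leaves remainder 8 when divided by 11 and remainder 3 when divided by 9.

Since 9·5 ≡ 1 (mod 11), take x = 3 + 9·((8−3)·5 mod 11) = 3 + 9·3 = 30.
Check: 30 mod 11 = 8, 30 mod 9 = 3.

30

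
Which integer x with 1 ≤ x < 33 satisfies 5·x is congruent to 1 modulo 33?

5·20 = 100 = 3·33 + 1, so 5⁻¹ ≡ 20 (mod 33).

20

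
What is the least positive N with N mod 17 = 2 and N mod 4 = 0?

36

x ≡ 0 (mod 4) gives x ∈ {0, 4, 8, 12, 16, 20, 24, 28, …}.
The first of these with x mod 17 = 2 is 36.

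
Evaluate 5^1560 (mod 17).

16

Square-and-reduce mod 17: 5^1≡5, 5^2≡8, 5^4≡13, 5^8≡16, 5^16≡1, 5^32≡1, 5^64≡1, 5^128≡1, 5^256≡1, 5^512≡1, 5^1024≡1.
Since 1560 = 8 + 16 + 512 + 1024 in binary, 5^1560 ≡ 16·1·1·1 ≡ 16 (mod 17).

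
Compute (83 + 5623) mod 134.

Dividing 5623 by 134 gives quotient 41 and remainder 129.
(83 + 129) mod 134 = 78.

78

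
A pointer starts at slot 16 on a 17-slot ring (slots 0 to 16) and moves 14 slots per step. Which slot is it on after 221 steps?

221·14 = 3094.
3094 = 182·17 + 0, so 3094 mod 17 = 0.
(16 + 0) mod 17 = 16.

16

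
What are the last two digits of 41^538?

21

Square-and-reduce mod 100: 41^1≡41, 41^2≡81, 41^4≡61, 41^8≡21, 41^16≡41, 41^32≡81, 41^64≡61, 41^128≡21, 41^256≡41, 41^512≡81.
538 = 2 + 8 + 16 + 512, so 41^538 ≡ 81·21·41·81 ≡ 21 (mod 100).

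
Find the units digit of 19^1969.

9

Powers of 9 mod 10 repeat with period 2: 9, 1.
1969 leaves remainder 1 on division by 2, so 19^1969 ends in 9.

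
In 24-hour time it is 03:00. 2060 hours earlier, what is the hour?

7

2060 = 85·24 + 20, so 2060 mod 24 = 20.
(3 − 20) mod 24 = 7.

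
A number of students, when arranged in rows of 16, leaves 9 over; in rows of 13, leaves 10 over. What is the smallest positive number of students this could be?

153

x ≡ 10 (mod 13) gives x ∈ {10, 23, 36, 49, 62, 75, 88, 101, …}.
The first of these with x mod 16 = 9 is 153.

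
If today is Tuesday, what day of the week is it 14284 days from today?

Saturday

14284 = 2040·7 + 4, so 14284 mod 7 = 4.
Tuesday + 4 days → Saturday.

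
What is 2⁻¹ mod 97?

49

97 = 48·2 + 1
2 = 2·1 + 0
Back-substituting gives 2·49 ≡ 1 (mod 97).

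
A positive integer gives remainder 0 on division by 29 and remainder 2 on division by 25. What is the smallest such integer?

Since 25·7 ≡ 1 (mod 29), take x = 2 + 25·((0−2)·7 mod 29) = 2 + 25·15 = 377.
Check: 377 mod 29 = 0, 377 mod 25 = 2.

377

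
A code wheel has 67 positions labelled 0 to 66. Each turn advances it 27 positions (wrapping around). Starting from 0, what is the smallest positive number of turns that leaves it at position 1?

67 = 2·27 + 13
27 = 2·13 + 1
13 = 13·1 + 0
Back-substituting gives 27·5 ≡ 1 (mod 67).

5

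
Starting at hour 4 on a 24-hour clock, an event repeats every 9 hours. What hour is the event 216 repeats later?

216·9 = 1944.
1944 = 81·24 + 0, so 1944 mod 24 = 0.
(4 + 0) mod 24 = 4.

4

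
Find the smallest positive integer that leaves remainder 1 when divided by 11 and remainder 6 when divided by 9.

x ≡ 6 (mod 9) gives x ∈ {6, 15, 24, 33, 42, 51, 60, 69, …}.
The first of these with x mod 11 = 1 is 78.

78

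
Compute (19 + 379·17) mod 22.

379·17 = 6443.
6443 = 292·22 + 19, so 6443 mod 22 = 19.
(19 + 19) mod 22 = 16.

16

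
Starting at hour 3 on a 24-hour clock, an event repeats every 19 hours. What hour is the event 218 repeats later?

218·19 = 4142.
4142 = 172·24 + 14, so 4142 mod 24 = 14.
(3 + 14) mod 24 = 17.

17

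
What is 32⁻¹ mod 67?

67 = 2·32 + 3
32 = 10·3 + 2
3 = 1·2 + 1
2 = 2·1 + 0
Back-substituting gives 32·44 ≡ 1 (mod 67).

44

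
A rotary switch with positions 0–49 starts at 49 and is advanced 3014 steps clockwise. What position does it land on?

13

3014 = 60·50 + 14, so 3014 mod 50 = 14.
(49 + 14) mod 50 = 13.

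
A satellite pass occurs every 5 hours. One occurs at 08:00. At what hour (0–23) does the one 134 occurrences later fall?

134·5 = 670.
670 − 27·24 = 22, so 670 ≡ 22 (mod 24).
(8 + 22) mod 24 = 6.

6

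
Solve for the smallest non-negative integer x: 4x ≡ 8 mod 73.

4⁻¹ ≡ 55 (mod 73) because 4·55 = 220 = 3·73 + 1.
Multiplying both sides by 55: x ≡ 55·8 = 440 ≡ 2 (mod 73).
Check: 4·2 = 8 = 0·73 + 8.

2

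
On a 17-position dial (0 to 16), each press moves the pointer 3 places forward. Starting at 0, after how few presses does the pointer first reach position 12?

The inverse of 3 mod 17 is 6 (since 3·6 = 18 ≡ 1).
So x ≡ 6·12 = 72 ≡ 4 (mod 17).
Check: 3·4 = 12 = 0·17 + 12.

4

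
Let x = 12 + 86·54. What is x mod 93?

86·54 = 4644.
4644 − 49·93 = 87, so 4644 ≡ 87 (mod 93).
(12 + 87) mod 93 = 6.

6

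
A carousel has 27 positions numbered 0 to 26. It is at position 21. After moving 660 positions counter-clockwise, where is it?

9

660 mod 27 = 12 (since 24·27 = 648).
(21 − 12) mod 27 = 9.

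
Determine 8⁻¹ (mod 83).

8·52 = 416 = 5·83 + 1, so 8⁻¹ ≡ 52 (mod 83).

52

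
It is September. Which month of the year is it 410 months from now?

410 = 34·12 + 2, so 410 mod 12 = 2.
September + 2 months → November.

November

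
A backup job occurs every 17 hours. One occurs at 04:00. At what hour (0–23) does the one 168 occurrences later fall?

168·17 = 2856.
2856 − 119·24 = 0, so 2856 ≡ 0 (mod 24).
(4 + 0) mod 24 = 4.

4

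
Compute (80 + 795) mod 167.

795 − 4·167 = 127, so 795 ≡ 127 (mod 167).
(80 + 127) mod 167 = 40.

40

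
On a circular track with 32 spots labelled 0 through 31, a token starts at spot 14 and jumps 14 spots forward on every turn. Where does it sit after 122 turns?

122·14 = 1708.
1708 mod 32 = 12 (since 53·32 = 1696).
(14 + 12) mod 32 = 26.

26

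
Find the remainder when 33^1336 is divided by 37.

34

By repeated squaring mod 37: 33^1≡33, 33^2≡16, 33^4≡34, 33^8≡9, 33^16≡7, 33^32≡12, 33^64≡33, 33^128≡16, 33^256≡34, 33^512≡9, 33^1024≡7.
Since 1336 = 8 + 16 + 32 + 256 + 1024 in binary, 33^1336 ≡ 9·7·12·34·7 ≡ 34 (mod 37).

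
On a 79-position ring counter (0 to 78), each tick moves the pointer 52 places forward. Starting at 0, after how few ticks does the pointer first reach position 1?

38

52⁻¹ ≡ 38 (mod 79) because 52·38 = 1976 = 25·79 + 1.
Multiplying both sides by 38: x ≡ 38·1 = 38 ≡ 38 (mod 79).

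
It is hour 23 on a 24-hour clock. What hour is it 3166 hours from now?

21

3166 mod 24 = 22 (since 131·24 = 3144).
(23 + 22) mod 24 = 21.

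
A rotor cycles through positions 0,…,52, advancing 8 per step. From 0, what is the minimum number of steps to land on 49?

26

The inverse of 8 mod 53 is 20 (since 8·20 = 160 ≡ 1).
So x ≡ 20·49 = 980 ≡ 26 (mod 53).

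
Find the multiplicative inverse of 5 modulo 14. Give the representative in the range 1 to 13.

3

14 = 2·5 + 4
5 = 1·4 + 1
4 = 4·1 + 0
Back-substituting gives 5·3 ≡ 1 (mod 14).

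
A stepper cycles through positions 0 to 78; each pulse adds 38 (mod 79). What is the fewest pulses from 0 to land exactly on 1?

52

79 = 2·38 + 3
38 = 12·3 + 2
3 = 1·2 + 1
2 = 2·1 + 0
Back-substituting gives 38·52 ≡ 1 (mod 79).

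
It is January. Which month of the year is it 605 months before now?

August

605 = 50·12 + 5, so 605 mod 12 = 5.
January − 5 months → August.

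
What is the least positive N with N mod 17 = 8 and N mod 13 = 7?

x ≡ 7 (mod 13) gives x ∈ {7, 20, 33, 46, 59}.
The first of these with x mod 17 = 8 is 59.

59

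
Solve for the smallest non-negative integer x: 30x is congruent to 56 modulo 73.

The inverse of 30 mod 73 is 56 (since 30·56 = 1680 ≡ 1).
Multiplying both sides by 56: x ≡ 56·56 = 3136 ≡ 70 (mod 73).

70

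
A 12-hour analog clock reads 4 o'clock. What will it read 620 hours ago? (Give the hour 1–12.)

8

620 = 51·12 + 8, so 620 mod 12 = 8.
4 − 8 → 8 on a 12-hour dial.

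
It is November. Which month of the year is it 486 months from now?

486 = 40·12 + 6, so 486 mod 12 = 6.
November + 6 months → May.

May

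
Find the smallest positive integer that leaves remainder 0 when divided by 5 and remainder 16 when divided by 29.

45

x ≡ 0 (mod 5) gives x ∈ {0, 5, 10, 15, 20, 25, 30, 35, …}.
The first of these with x mod 29 = 16 is 45.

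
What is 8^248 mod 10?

Last digits of 8^n: 8, 4, 2, 6 (period 4).
248 mod 4 = 0, so the last digit matches 8^4 = 6.

6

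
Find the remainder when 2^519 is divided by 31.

By repeated squaring mod 31: 2^1≡2, 2^2≡4, 2^4≡16, 2^8≡8, 2^16≡2, 2^32≡4, 2^64≡16, 2^128≡8, 2^256≡2, 2^512≡4.
519 = 1 + 2 + 4 + 512, so 2^519 ≡ 2·4·16·4 ≡ 16 (mod 31).

16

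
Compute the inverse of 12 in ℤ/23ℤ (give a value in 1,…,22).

23 = 1·12 + 11
12 = 1·11 + 1
11 = 11·1 + 0
Back-substituting gives 12·2 ≡ 1 (mod 23).

2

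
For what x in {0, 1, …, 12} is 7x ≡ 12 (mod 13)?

11

7⁻¹ ≡ 2 (mod 13) because 7·2 = 14 = 1·13 + 1.
Multiplying both sides by 2: x ≡ 2·12 = 24 ≡ 11 (mod 13).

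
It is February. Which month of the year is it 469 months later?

469 − 39·12 = 1, so 469 ≡ 1 (mod 12).
February + 1 month → March.

March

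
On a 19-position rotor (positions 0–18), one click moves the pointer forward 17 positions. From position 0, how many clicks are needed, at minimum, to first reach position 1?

19 = 1·17 + 2
17 = 8·2 + 1
2 = 2·1 + 0
Back-substituting gives 17·9 ≡ 1 (mod 19).

9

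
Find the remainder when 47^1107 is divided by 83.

By repeated squaring mod 83: 47^1≡47, 47^2≡51, 47^4≡28, 47^8≡37, 47^16≡41, 47^32≡21, 47^64≡26, 47^128≡12, 47^256≡61, 47^512≡69, 47^1024≡30.
Since 1107 = 1 + 2 + 16 + 64 + 1024 in binary, 47^1107 ≡ 47·51·41·26·30 ≡ 82 (mod 83).

82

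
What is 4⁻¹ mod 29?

22

29 = 7·4 + 1
4 = 4·1 + 0
Back-substituting gives 4·22 ≡ 1 (mod 29).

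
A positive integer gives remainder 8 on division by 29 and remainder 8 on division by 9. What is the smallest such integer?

x ≡ 8 (mod 9) gives x ∈ {8}.
The first of these with x mod 29 = 8 is 8.

8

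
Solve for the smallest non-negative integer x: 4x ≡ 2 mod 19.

4⁻¹ ≡ 5 (mod 19) because 4·5 = 20 = 1·19 + 1.
Multiplying both sides by 5: x ≡ 5·2 = 10 ≡ 10 (mod 19).

10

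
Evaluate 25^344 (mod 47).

32

Square-and-reduce mod 47: 25^1≡25, 25^2≡14, 25^4≡8, 25^8≡17, 25^16≡7, 25^32≡2, 25^64≡4, 25^128≡16, 25^256≡21.
Since 344 = 8 + 16 + 64 + 256 in binary, 25^344 ≡ 17·7·4·21 ≡ 32 (mod 47).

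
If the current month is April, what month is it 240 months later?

Dividing 240 by 12 gives quotient 20 and remainder 0.
April + 0 months → April.

April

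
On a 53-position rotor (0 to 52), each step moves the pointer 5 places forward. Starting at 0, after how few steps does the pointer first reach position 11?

34

5⁻¹ ≡ 32 (mod 53) because 5·32 = 160 = 3·53 + 1.
Multiplying both sides by 32: x ≡ 32·11 = 352 ≡ 34 (mod 53).
Check: 5·34 = 170 = 3·53 + 11.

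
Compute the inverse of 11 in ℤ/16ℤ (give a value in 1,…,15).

3

11·3 = 33 = 2·16 + 1, so 11⁻¹ ≡ 3 (mod 16).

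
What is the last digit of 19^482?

Powers of 9 mod 10 repeat with period 2: 9, 1.
482 mod 2 = 0, so the last digit matches 9^2 = 1.

1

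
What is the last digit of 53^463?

7

The units digit of 53^n cycles with period 4: 3, 9, 7, 1, …
463 leaves remainder 3 on division by 4, so 53^463 ends in 7.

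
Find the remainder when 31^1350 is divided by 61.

Square-and-reduce mod 61: 31^1≡31, 31^2≡46, 31^4≡42, 31^8≡56, 31^16≡25, 31^32≡15, 31^64≡42, 31^128≡56, 31^256≡25, 31^512≡15, 31^1024≡42.
1350 = 2 + 4 + 64 + 256 + 1024, so 31^1350 ≡ 46·42·42·25·42 ≡ 60 (mod 61).

60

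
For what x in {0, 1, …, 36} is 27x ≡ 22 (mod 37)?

27⁻¹ ≡ 11 (mod 37) because 27·11 = 297 = 8·37 + 1.
Multiplying both sides by 11: x ≡ 11·22 = 242 ≡ 20 (mod 37).

20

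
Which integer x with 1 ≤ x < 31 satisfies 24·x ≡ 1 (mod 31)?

22

24·22 = 528 = 17·31 + 1, so 24⁻¹ ≡ 22 (mod 31).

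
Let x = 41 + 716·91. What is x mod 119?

104

716·91 = 65156.
65156 mod 119 = 63 (since 547·119 = 65093).
(41 + 63) mod 119 = 104.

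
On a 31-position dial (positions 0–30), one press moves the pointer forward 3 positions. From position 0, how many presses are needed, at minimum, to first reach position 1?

21

31 = 10·3 + 1
3 = 3·1 + 0
Back-substituting gives 3·21 ≡ 1 (mod 31).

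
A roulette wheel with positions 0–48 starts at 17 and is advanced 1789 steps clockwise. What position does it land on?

Dividing 1789 by 49 gives quotient 36 and remainder 25.
(17 + 25) mod 49 = 42.

42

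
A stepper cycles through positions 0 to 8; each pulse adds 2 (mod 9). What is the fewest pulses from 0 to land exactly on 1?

9 = 4·2 + 1
2 = 2·1 + 0
Back-substituting gives 2·5 ≡ 1 (mod 9).

5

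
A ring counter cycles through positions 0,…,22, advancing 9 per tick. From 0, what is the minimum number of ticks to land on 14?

9⁻¹ ≡ 18 (mod 23) because 9·18 = 162 = 7·23 + 1.
So x ≡ 18·14 = 252 ≡ 22 (mod 23).

22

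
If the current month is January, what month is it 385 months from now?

February

385 mod 12 = 1 (since 32·12 = 384).
January + 1 month → February.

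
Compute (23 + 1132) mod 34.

1132 mod 34 = 10 (since 33·34 = 1122).
(23 + 10) mod 34 = 33.

33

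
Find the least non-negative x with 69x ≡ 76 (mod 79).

24

The inverse of 69 mod 79 is 71 (since 69·71 = 4899 ≡ 1).
So x ≡ 71·76 = 5396 ≡ 24 (mod 79).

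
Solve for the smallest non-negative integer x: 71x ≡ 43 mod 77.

57

The inverse of 71 mod 77 is 64 (since 71·64 = 4544 ≡ 1).
So x ≡ 64·43 = 2752 ≡ 57 (mod 77).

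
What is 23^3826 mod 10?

9

Last digits of 3^n: 3, 9, 7, 1 (period 4).
3826 leaves remainder 2 on division by 4, so 23^3826 ends in 9.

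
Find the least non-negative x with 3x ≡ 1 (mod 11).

The inverse of 3 mod 11 is 4 (since 3·4 = 12 ≡ 1).
Multiplying both sides by 4: x ≡ 4·1 = 4 ≡ 4 (mod 11).
Check: 3·4 = 12 = 1·11 + 1.

4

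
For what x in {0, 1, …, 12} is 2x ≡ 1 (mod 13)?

7

The inverse of 2 mod 13 is 7 (since 2·7 = 14 ≡ 1).
Multiplying both sides by 7: x ≡ 7·1 = 7 ≡ 7 (mod 13).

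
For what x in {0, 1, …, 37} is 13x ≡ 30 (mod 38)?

14

The inverse of 13 mod 38 is 3 (since 13·3 = 39 ≡ 1).
Multiplying both sides by 3: x ≡ 3·30 = 90 ≡ 14 (mod 38).
Check: 13·14 = 182 = 4·38 + 30.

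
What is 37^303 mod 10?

The units digit of 37^n cycles with period 4: 7, 9, 3, 1, …
303 mod 4 = 3, so the last digit matches 7^3 = 3.

3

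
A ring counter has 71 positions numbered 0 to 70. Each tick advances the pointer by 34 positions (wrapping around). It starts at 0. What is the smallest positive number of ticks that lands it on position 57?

The inverse of 34 mod 71 is 23 (since 34·23 = 782 ≡ 1).
Multiplying both sides by 23: x ≡ 23·57 = 1311 ≡ 33 (mod 71).

33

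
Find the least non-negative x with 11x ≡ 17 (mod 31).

10

11⁻¹ ≡ 17 (mod 31) because 11·17 = 187 = 6·31 + 1.
So x ≡ 17·17 = 289 ≡ 10 (mod 31).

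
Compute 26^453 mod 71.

23

Square-and-reduce mod 71: 26^1≡26, 26^2≡37, 26^4≡20, 26^8≡45, 26^16≡37, 26^32≡20, 26^64≡45, 26^128≡37, 26^256≡20.
453 = 1 + 4 + 64 + 128 + 256, so 26^453 ≡ 26·20·45·37·20 ≡ 23 (mod 71).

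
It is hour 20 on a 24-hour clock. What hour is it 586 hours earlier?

10

Dividing 586 by 24 gives quotient 24 and remainder 10.
(20 − 10) mod 24 = 10.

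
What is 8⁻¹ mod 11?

8·7 = 56 = 5·11 + 1, so 8⁻¹ ≡ 7 (mod 11).

7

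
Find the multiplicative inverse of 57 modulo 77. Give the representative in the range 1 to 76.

77 = 1·57 + 20
57 = 2·20 + 17
20 = 1·17 + 3
17 = 5·3 + 2
3 = 1·2 + 1
2 = 2·1 + 0
Back-substituting gives 57·50 ≡ 1 (mod 77).

50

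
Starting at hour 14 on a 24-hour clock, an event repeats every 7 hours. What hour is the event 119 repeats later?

7

119·7 = 833.
833 − 34·24 = 17, so 833 ≡ 17 (mod 24).
(14 + 17) mod 24 = 7.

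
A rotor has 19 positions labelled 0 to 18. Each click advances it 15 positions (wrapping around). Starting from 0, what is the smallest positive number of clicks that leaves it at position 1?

14

19 = 1·15 + 4
15 = 3·4 + 3
4 = 1·3 + 1
3 = 3·1 + 0
Back-substituting gives 15·14 ≡ 1 (mod 19).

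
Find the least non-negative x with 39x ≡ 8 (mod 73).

47

39⁻¹ ≡ 15 (mod 73) because 39·15 = 585 = 8·73 + 1.
Multiplying both sides by 15: x ≡ 15·8 = 120 ≡ 47 (mod 73).
Check: 39·47 = 1833 = 25·73 + 8.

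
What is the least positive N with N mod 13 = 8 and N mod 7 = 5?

x ≡ 5 (mod 7) gives x ∈ {5, 12, 19, 26, 33, 40, 47}.
The first of these with x mod 13 = 8 is 47.

47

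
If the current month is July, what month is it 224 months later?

224 mod 12 = 8 (since 18·12 = 216).
July + 8 months → March.

March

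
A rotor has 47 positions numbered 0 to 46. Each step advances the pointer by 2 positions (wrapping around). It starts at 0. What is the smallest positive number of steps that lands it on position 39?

43

The inverse of 2 mod 47 is 24 (since 2·24 = 48 ≡ 1).
Multiplying both sides by 24: x ≡ 24·39 = 936 ≡ 43 (mod 47).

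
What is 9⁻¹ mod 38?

38 = 4·9 + 2
9 = 4·2 + 1
2 = 2·1 + 0
Back-substituting gives 9·17 ≡ 1 (mod 38).

17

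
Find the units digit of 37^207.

Last digits of 7^n: 7, 9, 3, 1 (period 4).
207 mod 4 = 3, so the last digit matches 7^3 = 3.

3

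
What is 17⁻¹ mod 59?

17·7 = 119 = 2·59 + 1, so 17⁻¹ ≡ 7 (mod 59).

7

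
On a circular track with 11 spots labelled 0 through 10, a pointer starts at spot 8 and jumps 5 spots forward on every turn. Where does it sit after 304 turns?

304·5 = 1520.
Dividing 1520 by 11 gives quotient 138 and remainder 2.
(8 + 2) mod 11 = 10.

10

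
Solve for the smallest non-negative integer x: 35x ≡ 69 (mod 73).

The inverse of 35 mod 73 is 48 (since 35·48 = 1680 ≡ 1).
So x ≡ 48·69 = 3312 ≡ 27 (mod 73).

27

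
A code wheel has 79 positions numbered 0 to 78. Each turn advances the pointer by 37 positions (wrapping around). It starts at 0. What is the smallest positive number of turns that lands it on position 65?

37⁻¹ ≡ 47 (mod 79) because 37·47 = 1739 = 22·79 + 1.
Multiplying both sides by 47: x ≡ 47·65 = 3055 ≡ 53 (mod 79).

53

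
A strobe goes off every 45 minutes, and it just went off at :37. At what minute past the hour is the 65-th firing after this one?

22

65·45 = 2925.
2925 = 48·60 + 45, so 2925 mod 60 = 45.
(37 + 45) mod 60 = 22.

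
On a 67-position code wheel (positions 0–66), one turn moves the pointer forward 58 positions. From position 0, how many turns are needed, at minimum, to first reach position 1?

67 = 1·58 + 9
58 = 6·9 + 4
9 = 2·4 + 1
4 = 4·1 + 0
Back-substituting gives 58·52 ≡ 1 (mod 67).

52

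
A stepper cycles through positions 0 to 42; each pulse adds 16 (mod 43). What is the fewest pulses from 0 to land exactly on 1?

16·35 = 560 = 13·43 + 1, so 16⁻¹ ≡ 35 (mod 43).

35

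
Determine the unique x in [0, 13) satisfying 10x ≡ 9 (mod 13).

10

10⁻¹ ≡ 4 (mod 13) because 10·4 = 40 = 3·13 + 1.
Multiplying both sides by 4: x ≡ 4·9 = 36 ≡ 10 (mod 13).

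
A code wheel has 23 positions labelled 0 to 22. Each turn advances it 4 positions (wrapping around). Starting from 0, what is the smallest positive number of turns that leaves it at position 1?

4·6 = 24 = 1·23 + 1, so 4⁻¹ ≡ 6 (mod 23).

6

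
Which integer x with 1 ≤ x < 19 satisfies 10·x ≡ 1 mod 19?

2

10·2 = 20 = 1·19 + 1, so 10⁻¹ ≡ 2 (mod 19).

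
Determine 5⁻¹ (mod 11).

11 = 2·5 + 1
5 = 5·1 + 0
Back-substituting gives 5·9 ≡ 1 (mod 11).

9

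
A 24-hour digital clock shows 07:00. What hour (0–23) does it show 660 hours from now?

19

660 mod 24 = 12 (since 27·24 = 648).
(7 + 12) mod 24 = 19.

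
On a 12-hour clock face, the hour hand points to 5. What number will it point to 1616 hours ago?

9

Dividing 1616 by 12 gives quotient 134 and remainder 8.
5 − 8 → 9 on a 12-hour dial.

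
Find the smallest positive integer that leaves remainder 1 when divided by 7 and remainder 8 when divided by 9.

8

x ≡ 1 (mod 7) gives x ∈ {1, 8}.
The first of these with x mod 9 = 8 is 8.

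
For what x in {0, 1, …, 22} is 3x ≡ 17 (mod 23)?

21

3⁻¹ ≡ 8 (mod 23) because 3·8 = 24 = 1·23 + 1.
So x ≡ 8·17 = 136 ≡ 21 (mod 23).
Check: 3·21 = 63 = 2·23 + 17.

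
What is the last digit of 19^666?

Powers of 9 mod 10 repeat with period 2: 9, 1.
666 mod 2 = 0, so the last digit matches 9^2 = 1.

1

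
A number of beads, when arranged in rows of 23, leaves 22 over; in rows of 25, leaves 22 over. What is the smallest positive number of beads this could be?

x ≡ 22 (mod 23) gives x ∈ {22}.
The first of these with x mod 25 = 22 is 22.

22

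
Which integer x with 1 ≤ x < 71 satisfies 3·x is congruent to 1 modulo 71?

24

71 = 23·3 + 2
3 = 1·2 + 1
2 = 2·1 + 0
Back-substituting gives 3·24 ≡ 1 (mod 71).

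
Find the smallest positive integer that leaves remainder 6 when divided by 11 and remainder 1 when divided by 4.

Since 4·3 ≡ 1 (mod 11), take x = 1 + 4·((6−1)·3 mod 11) = 1 + 4·4 = 17.
Check: 17 mod 11 = 6, 17 mod 4 = 1.

17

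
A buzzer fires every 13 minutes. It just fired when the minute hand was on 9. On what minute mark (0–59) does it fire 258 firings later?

3

258·13 = 3354.
Dividing 3354 by 60 gives quotient 55 and remainder 54.
(9 + 54) mod 60 = 3.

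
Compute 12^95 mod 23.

16

Successive squares of 12 mod 23: 12^1≡12, 12^2≡6, 12^4≡13, 12^8≡8, 12^16≡18, 12^32≡2, 12^64≡4.
Since 95 = 1 + 2 + 4 + 8 + 16 + 64 in binary, 12^95 ≡ 12·6·13·8·18·4 ≡ 16 (mod 23).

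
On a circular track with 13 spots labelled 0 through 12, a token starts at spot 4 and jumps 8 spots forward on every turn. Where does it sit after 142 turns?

9

142·8 = 1136.
1136 = 87·13 + 5, so 1136 mod 13 = 5.
(4 + 5) mod 13 = 9.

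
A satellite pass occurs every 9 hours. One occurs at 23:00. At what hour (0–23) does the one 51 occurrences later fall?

51·9 = 459.
459 − 19·24 = 3, so 459 ≡ 3 (mod 24).
(23 + 3) mod 24 = 2.

2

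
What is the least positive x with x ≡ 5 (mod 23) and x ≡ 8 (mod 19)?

x ≡ 8 (mod 19) gives x ∈ {8, 27, 46, 65, 84, 103, 122, 141, …}.
The first of these with x mod 23 = 5 is 350.

350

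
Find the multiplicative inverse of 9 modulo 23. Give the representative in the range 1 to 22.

18

23 = 2·9 + 5
9 = 1·5 + 4
5 = 1·4 + 1
4 = 4·1 + 0
Back-substituting gives 9·18 ≡ 1 (mod 23).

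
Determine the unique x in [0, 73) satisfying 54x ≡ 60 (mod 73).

54⁻¹ ≡ 23 (mod 73) because 54·23 = 1242 = 17·73 + 1.
Multiplying both sides by 23: x ≡ 23·60 = 1380 ≡ 66 (mod 73).

66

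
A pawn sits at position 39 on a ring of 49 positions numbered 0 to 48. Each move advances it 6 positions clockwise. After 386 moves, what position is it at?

3

386·6 = 2316.
2316 mod 49 = 13 (since 47·49 = 2303).
(39 + 13) mod 49 = 3.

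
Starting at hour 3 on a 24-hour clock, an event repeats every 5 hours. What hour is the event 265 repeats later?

8

265·5 = 1325.
Dividing 1325 by 24 gives quotient 55 and remainder 5.
(3 + 5) mod 24 = 8.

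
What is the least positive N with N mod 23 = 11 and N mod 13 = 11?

x ≡ 11 (mod 13) gives x ∈ {11}.
The first of these with x mod 23 = 11 is 11.

11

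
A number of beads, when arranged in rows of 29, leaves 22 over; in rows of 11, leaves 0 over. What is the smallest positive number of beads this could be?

Since 11·8 ≡ 1 (mod 29), take x = 0 + 11·((22−0)·8 mod 29) = 0 + 11·2 = 22.
Check: 22 mod 29 = 22, 22 mod 11 = 0.

22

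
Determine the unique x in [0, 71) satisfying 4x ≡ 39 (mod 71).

4⁻¹ ≡ 18 (mod 71) because 4·18 = 72 = 1·71 + 1.
So x ≡ 18·39 = 702 ≡ 63 (mod 71).

63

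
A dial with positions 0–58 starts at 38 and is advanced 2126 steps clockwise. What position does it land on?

40

2126 mod 59 = 2 (since 36·59 = 2124).
(38 + 2) mod 59 = 40.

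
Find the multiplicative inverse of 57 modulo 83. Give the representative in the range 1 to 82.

57·67 = 3819 = 46·83 + 1, so 57⁻¹ ≡ 67 (mod 83).

67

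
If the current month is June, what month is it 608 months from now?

608 − 50·12 = 8, so 608 ≡ 8 (mod 12).
June + 8 months → February.

February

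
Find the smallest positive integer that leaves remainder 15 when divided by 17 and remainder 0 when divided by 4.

32

x ≡ 0 (mod 4) gives x ∈ {0, 4, 8, 12, 16, 20, 24, 28, …}.
The first of these with x mod 17 = 15 is 32.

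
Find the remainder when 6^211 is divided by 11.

Successive squares of 6 mod 11: 6^1≡6, 6^2≡3, 6^4≡9, 6^8≡4, 6^16≡5, 6^32≡3, 6^64≡9, 6^128≡4.
211 = 1 + 2 + 16 + 64 + 128, so 6^211 ≡ 6·3·5·9·4 ≡ 6 (mod 11).

6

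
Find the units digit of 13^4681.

3

Powers of 3 mod 10 repeat with period 4: 3, 9, 7, 1.
4681 leaves remainder 1 on division by 4, so 13^4681 ends in 3.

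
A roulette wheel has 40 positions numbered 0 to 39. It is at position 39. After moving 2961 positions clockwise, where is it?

0

2961 − 74·40 = 1, so 2961 ≡ 1 (mod 40).
(39 + 1) mod 40 = 0.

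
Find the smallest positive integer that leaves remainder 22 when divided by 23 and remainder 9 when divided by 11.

x ≡ 9 (mod 11) gives x ∈ {9, 20, 31, 42, 53, 64, 75, 86, …}.
The first of these with x mod 23 = 22 is 229.

229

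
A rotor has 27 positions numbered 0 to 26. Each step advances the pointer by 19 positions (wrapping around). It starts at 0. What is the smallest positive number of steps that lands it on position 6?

19⁻¹ ≡ 10 (mod 27) because 19·10 = 190 = 7·27 + 1.
Multiplying both sides by 10: x ≡ 10·6 = 60 ≡ 6 (mod 27).

6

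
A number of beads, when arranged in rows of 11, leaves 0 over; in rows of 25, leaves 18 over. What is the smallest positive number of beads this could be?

143

x ≡ 0 (mod 11) gives x ∈ {0, 11, 22, 33, 44, 55, 66, 77, …}.
The first of these with x mod 25 = 18 is 143.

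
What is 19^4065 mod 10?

9

Powers of 9 mod 10 repeat with period 2: 9, 1.
4065 leaves remainder 1 on division by 2, so 19^4065 ends in 9.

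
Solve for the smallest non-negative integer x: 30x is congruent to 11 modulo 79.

3

The inverse of 30 mod 79 is 29 (since 30·29 = 870 ≡ 1).
Multiplying both sides by 29: x ≡ 29·11 = 319 ≡ 3 (mod 79).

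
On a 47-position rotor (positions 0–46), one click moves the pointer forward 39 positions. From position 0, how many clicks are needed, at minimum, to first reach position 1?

47 = 1·39 + 8
39 = 4·8 + 7
8 = 1·7 + 1
7 = 7·1 + 0
Back-substituting gives 39·41 ≡ 1 (mod 47).

41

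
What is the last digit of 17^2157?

Powers of 7 mod 10 repeat with period 4: 7, 9, 3, 1.
2157 leaves remainder 1 on division by 4, so 17^2157 ends in 7.

7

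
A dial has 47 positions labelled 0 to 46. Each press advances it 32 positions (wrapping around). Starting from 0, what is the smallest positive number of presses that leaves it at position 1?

25

47 = 1·32 + 15
32 = 2·15 + 2
15 = 7·2 + 1
2 = 2·1 + 0
Back-substituting gives 32·25 ≡ 1 (mod 47).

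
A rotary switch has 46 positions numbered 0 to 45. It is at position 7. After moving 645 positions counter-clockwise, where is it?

645 = 14·46 + 1, so 645 mod 46 = 1.
(7 − 1) mod 46 = 6.

6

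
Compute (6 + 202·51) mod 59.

202·51 = 10302.
10302 = 174·59 + 36, so 10302 mod 59 = 36.
(6 + 36) mod 59 = 42.

42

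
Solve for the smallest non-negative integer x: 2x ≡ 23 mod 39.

31

The inverse of 2 mod 39 is 20 (since 2·20 = 40 ≡ 1).
Multiplying both sides by 20: x ≡ 20·23 = 460 ≡ 31 (mod 39).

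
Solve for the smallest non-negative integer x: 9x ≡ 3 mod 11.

The inverse of 9 mod 11 is 5 (since 9·5 = 45 ≡ 1).
So x ≡ 5·3 = 15 ≡ 4 (mod 11).
Check: 9·4 = 36 = 3·11 + 3.

4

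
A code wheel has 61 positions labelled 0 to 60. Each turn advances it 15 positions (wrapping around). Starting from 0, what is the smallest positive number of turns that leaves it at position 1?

61 = 4·15 + 1
15 = 15·1 + 0
Back-substituting gives 15·57 ≡ 1 (mod 61).

57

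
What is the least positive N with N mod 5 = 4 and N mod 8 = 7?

39

Since 8·2 ≡ 1 (mod 5), take x = 7 + 8·((4−7)·2 mod 5) = 7 + 8·4 = 39.
Check: 39 mod 5 = 4, 39 mod 8 = 7.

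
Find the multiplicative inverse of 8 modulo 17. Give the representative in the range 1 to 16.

8·15 = 120 = 7·17 + 1, so 8⁻¹ ≡ 15 (mod 17).

15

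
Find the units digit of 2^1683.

8

Last digits of 2^n: 2, 4, 8, 6 (period 4).
1683 leaves remainder 3 on division by 4, so 2^1683 ends in 8.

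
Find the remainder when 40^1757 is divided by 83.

Successive squares of 40 mod 83: 40^1≡40, 40^2≡23, 40^4≡31, 40^8≡48, 40^16≡63, 40^32≡68, 40^64≡59, 40^128≡78, 40^256≡25, 40^512≡44, 40^1024≡27.
Since 1757 = 1 + 4 + 8 + 16 + 64 + 128 + 512 + 1024 in binary, 40^1757 ≡ 40·31·48·63·59·78·44·27 ≡ 61 (mod 83).

61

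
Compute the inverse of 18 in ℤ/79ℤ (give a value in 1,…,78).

18·22 = 396 = 5·79 + 1, so 18⁻¹ ≡ 22 (mod 79).

22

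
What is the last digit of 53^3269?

Last digits of 3^n: 3, 9, 7, 1 (period 4).
3269 mod 4 = 1, so the last digit matches 3^1 = 3.

3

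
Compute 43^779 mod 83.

82

By repeated squaring mod 83: 43^1≡43, 43^2≡23, 43^4≡31, 43^8≡48, 43^16≡63, 43^32≡68, 43^64≡59, 43^128≡78, 43^256≡25, 43^512≡44.
779 = 1 + 2 + 8 + 256 + 512, so 43^779 ≡ 43·23·48·25·44 ≡ 82 (mod 83).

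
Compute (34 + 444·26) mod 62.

444·26 = 11544.
11544 mod 62 = 12 (since 186·62 = 11532).
(34 + 12) mod 62 = 46.

46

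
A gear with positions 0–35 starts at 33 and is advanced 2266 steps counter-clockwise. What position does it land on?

35

2266 mod 36 = 34 (since 62·36 = 2232).
(33 − 34) mod 36 = 35.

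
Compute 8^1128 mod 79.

52

Square-and-reduce mod 79: 8^1≡8, 8^2≡64, 8^4≡67, 8^8≡65, 8^16≡38, 8^32≡22, 8^64≡10, 8^128≡21, 8^256≡46, 8^512≡62, 8^1024≡52.
Since 1128 = 8 + 32 + 64 + 1024 in binary, 8^1128 ≡ 65·22·10·52 ≡ 52 (mod 79).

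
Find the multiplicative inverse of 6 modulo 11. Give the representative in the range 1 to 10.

2

11 = 1·6 + 5
6 = 1·5 + 1
5 = 5·1 + 0
Back-substituting gives 6·2 ≡ 1 (mod 11).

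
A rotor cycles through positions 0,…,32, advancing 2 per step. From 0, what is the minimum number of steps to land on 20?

The inverse of 2 mod 33 is 17 (since 2·17 = 34 ≡ 1).
So x ≡ 17·20 = 340 ≡ 10 (mod 33).

10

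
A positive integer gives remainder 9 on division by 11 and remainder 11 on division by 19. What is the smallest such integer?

163

Since 19·7 ≡ 1 (mod 11), take x = 11 + 19·((9−11)·7 mod 11) = 11 + 19·8 = 163.
Check: 163 mod 11 = 9, 163 mod 19 = 11.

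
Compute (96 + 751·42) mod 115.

751·42 = 31542.
31542 − 274·115 = 32, so 31542 ≡ 32 (mod 115).
(96 + 32) mod 115 = 13.

13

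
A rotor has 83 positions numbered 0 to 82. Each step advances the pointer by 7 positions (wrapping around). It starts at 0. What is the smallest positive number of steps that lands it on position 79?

7⁻¹ ≡ 12 (mod 83) because 7·12 = 84 = 1·83 + 1.
So x ≡ 12·79 = 948 ≡ 35 (mod 83).
Check: 7·35 = 245 = 2·83 + 79.

35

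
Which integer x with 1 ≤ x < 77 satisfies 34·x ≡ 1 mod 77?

77 = 2·34 + 9
34 = 3·9 + 7
9 = 1·7 + 2
7 = 3·2 + 1
2 = 2·1 + 0
Back-substituting gives 34·34 ≡ 1 (mod 77).

34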